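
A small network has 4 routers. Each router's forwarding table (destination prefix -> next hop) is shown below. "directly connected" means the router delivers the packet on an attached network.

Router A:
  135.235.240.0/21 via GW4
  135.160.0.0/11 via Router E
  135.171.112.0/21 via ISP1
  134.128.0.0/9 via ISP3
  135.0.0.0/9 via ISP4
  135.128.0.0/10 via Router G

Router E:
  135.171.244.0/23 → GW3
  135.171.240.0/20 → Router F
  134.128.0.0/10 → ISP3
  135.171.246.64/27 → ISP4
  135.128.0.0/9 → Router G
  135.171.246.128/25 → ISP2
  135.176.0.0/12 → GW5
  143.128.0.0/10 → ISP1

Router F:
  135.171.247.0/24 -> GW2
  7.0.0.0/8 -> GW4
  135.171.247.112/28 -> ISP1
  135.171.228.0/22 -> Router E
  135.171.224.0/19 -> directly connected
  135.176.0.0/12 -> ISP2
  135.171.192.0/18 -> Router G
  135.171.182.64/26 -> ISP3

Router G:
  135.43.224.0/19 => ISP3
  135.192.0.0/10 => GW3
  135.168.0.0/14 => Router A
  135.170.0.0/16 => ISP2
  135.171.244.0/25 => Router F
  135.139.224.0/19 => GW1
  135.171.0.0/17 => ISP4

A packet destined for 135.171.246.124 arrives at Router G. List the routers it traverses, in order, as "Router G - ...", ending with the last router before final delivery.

At Router G: longest match for 135.171.246.124 is 135.168.0.0/14 -> Router A
At Router A: longest match for 135.171.246.124 is 135.160.0.0/11 -> Router E
At Router E: longest match for 135.171.246.124 is 135.171.240.0/20 -> Router F
At Router F: longest match for 135.171.246.124 is 135.171.224.0/19 -> directly connected

Router G - Router A - Router E - Router F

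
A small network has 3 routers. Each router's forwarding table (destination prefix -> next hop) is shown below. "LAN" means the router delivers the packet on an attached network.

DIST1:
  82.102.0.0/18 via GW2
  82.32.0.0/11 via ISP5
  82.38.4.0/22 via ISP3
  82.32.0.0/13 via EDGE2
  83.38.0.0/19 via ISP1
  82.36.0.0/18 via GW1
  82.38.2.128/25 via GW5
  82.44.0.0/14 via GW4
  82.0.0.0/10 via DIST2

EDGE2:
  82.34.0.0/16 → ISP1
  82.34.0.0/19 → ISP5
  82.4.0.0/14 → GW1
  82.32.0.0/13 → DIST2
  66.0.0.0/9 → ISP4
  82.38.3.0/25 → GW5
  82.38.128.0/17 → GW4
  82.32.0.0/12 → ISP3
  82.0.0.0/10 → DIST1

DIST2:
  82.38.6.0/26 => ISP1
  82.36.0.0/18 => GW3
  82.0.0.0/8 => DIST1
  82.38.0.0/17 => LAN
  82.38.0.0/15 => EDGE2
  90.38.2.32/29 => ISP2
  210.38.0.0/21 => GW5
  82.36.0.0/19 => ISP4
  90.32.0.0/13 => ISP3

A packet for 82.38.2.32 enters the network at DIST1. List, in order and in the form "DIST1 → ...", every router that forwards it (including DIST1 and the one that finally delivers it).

DIST1 → EDGE2 → DIST2

At DIST1: longest match for 82.38.2.32 is 82.32.0.0/13 -> EDGE2
At EDGE2: longest match for 82.38.2.32 is 82.32.0.0/13 -> DIST2
At DIST2: longest match for 82.38.2.32 is 82.38.0.0/17 -> LAN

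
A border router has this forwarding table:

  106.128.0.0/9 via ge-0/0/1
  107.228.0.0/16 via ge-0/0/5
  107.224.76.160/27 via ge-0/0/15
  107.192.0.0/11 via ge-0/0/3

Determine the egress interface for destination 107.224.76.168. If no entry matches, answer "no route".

ge-0/0/15

Routes whose prefix contains 107.224.76.168:
  107.224.76.160/27 (107.224.76.160 - 107.224.76.191) -> ge-0/0/15
Longest matching prefix is /27 -> interface ge-0/0/15.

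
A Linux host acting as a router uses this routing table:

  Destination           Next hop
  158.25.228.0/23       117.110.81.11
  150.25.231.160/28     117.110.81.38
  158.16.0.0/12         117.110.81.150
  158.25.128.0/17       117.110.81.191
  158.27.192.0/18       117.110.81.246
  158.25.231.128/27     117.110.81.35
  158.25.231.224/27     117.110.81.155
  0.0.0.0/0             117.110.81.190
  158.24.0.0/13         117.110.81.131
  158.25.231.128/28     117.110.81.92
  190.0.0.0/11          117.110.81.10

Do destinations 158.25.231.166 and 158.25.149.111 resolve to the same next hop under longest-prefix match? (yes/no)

yes

158.25.231.166: longest match 158.25.128.0/17 -> 117.110.81.191
158.25.149.111: longest match 158.25.128.0/17 -> 117.110.81.191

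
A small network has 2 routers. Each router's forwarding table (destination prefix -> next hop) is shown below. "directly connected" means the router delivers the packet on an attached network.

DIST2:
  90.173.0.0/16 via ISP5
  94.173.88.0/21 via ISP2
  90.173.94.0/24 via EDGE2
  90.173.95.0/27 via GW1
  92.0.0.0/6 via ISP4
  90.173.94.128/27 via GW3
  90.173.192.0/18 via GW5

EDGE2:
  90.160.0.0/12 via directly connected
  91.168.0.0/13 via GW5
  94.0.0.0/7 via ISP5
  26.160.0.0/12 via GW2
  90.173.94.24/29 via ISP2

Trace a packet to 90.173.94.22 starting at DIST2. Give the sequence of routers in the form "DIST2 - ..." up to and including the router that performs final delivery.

DIST2 - EDGE2

At DIST2: longest match for 90.173.94.22 is 90.173.94.0/24 -> EDGE2
At EDGE2: longest match for 90.173.94.22 is 90.160.0.0/12 -> directly connected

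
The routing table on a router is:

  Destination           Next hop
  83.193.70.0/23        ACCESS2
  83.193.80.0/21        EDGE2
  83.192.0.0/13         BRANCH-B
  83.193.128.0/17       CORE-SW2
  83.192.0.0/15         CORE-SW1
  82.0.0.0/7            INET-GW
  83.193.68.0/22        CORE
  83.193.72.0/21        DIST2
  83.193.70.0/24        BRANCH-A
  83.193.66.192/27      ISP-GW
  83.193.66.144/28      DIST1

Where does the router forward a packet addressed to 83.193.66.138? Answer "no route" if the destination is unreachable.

CORE-SW1

Routes whose prefix contains 83.193.66.138:
  82.0.0.0/7 (82.0.0.0 - 83.255.255.255) -> INET-GW
  83.192.0.0/13 (83.192.0.0 - 83.199.255.255) -> BRANCH-B
  83.192.0.0/15 (83.192.0.0 - 83.193.255.255) -> CORE-SW1
More-specific entries that do NOT match:
  83.193.66.144/28 (83.193.66.144 - 83.193.66.159) does not contain 83.193.66.138
  83.193.66.192/27 (83.193.66.192 - 83.193.66.223) does not contain 83.193.66.138
  83.193.70.0/24 (83.193.70.0 - 83.193.70.255) does not contain 83.193.66.138
  83.193.70.0/23 (83.193.70.0 - 83.193.71.255) does not contain 83.193.66.138
  83.193.68.0/22 (83.193.68.0 - 83.193.71.255) does not contain 83.193.66.138
  83.193.80.0/21 (83.193.80.0 - 83.193.87.255) does not contain 83.193.66.138
  83.193.72.0/21 (83.193.72.0 - 83.193.79.255) does not contain 83.193.66.138
  83.193.128.0/17 (83.193.128.0 - 83.193.255.255) does not contain 83.193.66.138
Longest matching prefix is /15 -> next hop CORE-SW1.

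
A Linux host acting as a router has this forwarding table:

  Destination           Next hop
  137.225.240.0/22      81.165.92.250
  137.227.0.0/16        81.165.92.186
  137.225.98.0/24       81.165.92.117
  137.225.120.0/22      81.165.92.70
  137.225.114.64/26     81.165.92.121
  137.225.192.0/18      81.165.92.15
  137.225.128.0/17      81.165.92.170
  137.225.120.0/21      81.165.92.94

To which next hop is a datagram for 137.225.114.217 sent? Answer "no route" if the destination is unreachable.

No entry's prefix contains 137.225.114.217; there is no default route.

no route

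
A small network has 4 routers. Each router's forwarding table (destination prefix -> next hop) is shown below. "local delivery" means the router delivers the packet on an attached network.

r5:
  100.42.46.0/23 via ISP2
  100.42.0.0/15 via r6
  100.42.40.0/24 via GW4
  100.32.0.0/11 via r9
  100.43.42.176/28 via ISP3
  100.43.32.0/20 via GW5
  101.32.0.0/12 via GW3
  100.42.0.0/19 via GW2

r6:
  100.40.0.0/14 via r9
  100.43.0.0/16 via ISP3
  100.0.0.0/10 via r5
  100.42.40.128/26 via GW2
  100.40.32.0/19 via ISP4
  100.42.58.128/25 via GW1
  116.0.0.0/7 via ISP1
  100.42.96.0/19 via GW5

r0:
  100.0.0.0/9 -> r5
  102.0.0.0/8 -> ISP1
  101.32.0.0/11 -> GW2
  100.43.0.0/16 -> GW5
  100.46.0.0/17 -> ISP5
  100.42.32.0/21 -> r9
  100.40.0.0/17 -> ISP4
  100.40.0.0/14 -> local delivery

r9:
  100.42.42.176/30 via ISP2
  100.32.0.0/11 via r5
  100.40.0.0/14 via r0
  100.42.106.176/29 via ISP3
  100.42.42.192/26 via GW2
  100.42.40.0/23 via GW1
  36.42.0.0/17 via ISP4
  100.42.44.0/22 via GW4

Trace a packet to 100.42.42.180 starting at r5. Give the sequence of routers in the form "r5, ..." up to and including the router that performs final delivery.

At r5: longest match for 100.42.42.180 is 100.42.0.0/15 -> r6
At r6: longest match for 100.42.42.180 is 100.40.0.0/14 -> r9
At r9: longest match for 100.42.42.180 is 100.40.0.0/14 -> r0
At r0: longest match for 100.42.42.180 is 100.40.0.0/14 -> local delivery

r5, r6, r9, r0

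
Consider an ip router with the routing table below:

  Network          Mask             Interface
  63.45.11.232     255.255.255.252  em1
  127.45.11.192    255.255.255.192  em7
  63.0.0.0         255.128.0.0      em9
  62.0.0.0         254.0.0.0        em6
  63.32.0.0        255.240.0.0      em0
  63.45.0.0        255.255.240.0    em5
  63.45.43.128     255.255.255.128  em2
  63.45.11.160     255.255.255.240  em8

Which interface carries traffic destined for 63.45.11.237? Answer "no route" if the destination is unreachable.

Routes whose prefix contains 63.45.11.237:
  62.0.0.0/7 (62.0.0.0 - 63.255.255.255) -> em6
  63.0.0.0/9 (63.0.0.0 - 63.127.255.255) -> em9
  63.32.0.0/12 (63.32.0.0 - 63.47.255.255) -> em0
  63.45.0.0/20 (63.45.0.0 - 63.45.15.255) -> em5
More-specific entries that do NOT match:
  63.45.11.232/30 (63.45.11.232 - 63.45.11.235) does not contain 63.45.11.237
  63.45.11.160/28 (63.45.11.160 - 63.45.11.175) does not contain 63.45.11.237
  127.45.11.192/26 (127.45.11.192 - 127.45.11.255) does not contain 63.45.11.237
  63.45.43.128/25 (63.45.43.128 - 63.45.43.255) does not contain 63.45.11.237
Longest matching prefix is /20 -> interface em5.

em5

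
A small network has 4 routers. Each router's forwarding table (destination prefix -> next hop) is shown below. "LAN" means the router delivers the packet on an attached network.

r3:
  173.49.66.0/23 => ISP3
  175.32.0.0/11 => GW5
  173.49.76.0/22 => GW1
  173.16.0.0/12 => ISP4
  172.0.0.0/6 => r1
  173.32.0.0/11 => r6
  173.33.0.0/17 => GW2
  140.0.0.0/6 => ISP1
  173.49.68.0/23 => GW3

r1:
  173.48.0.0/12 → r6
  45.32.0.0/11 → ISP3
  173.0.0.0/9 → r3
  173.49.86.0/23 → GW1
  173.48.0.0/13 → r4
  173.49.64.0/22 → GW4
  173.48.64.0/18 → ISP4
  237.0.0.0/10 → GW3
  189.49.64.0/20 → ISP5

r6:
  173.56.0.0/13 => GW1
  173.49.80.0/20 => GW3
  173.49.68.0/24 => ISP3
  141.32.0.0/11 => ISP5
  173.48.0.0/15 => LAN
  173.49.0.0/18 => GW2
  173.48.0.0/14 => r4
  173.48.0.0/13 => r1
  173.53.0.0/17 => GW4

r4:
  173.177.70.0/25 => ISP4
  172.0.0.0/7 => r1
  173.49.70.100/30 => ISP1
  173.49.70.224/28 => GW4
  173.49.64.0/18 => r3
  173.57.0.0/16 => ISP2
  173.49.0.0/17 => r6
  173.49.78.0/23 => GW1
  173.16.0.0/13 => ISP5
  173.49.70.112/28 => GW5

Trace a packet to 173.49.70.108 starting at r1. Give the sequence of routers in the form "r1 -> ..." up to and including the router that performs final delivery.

r1 -> r4 -> r3 -> r6

At r1: longest match for 173.49.70.108 is 173.48.0.0/13 -> r4
At r4: longest match for 173.49.70.108 is 173.49.64.0/18 -> r3
At r3: longest match for 173.49.70.108 is 173.32.0.0/11 -> r6
At r6: longest match for 173.49.70.108 is 173.48.0.0/15 -> LAN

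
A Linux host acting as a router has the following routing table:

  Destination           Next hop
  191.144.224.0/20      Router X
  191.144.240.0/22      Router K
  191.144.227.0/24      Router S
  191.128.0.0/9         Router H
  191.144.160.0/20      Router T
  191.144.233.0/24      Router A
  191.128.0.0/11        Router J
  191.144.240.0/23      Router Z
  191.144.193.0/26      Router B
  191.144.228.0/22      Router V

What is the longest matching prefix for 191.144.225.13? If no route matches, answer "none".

Entries matching 191.144.225.13:
  191.128.0.0/9 (191.128.0.0 - 191.255.255.255)
  191.128.0.0/11 (191.128.0.0 - 191.159.255.255)
  191.144.224.0/20 (191.144.224.0 - 191.144.239.255)
Most specific is 191.144.224.0/20.

191.144.224.0/20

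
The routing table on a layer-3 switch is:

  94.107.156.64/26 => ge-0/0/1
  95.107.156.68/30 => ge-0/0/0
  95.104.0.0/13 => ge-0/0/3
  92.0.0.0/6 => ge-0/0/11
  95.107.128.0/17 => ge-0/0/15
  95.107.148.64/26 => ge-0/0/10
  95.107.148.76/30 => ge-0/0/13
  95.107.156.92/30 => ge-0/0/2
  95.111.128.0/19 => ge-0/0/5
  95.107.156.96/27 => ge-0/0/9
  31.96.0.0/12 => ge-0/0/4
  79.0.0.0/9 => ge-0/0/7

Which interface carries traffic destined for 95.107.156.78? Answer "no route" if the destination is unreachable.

ge-0/0/15

Routes whose prefix contains 95.107.156.78:
  92.0.0.0/6 (92.0.0.0 - 95.255.255.255) -> ge-0/0/11
  95.104.0.0/13 (95.104.0.0 - 95.111.255.255) -> ge-0/0/3
  95.107.128.0/17 (95.107.128.0 - 95.107.255.255) -> ge-0/0/15
More-specific entries that do NOT match:
  95.107.156.68/30 (95.107.156.68 - 95.107.156.71) does not contain 95.107.156.78
  95.107.148.76/30 (95.107.148.76 - 95.107.148.79) does not contain 95.107.156.78
  95.107.156.92/30 (95.107.156.92 - 95.107.156.95) does not contain 95.107.156.78
  95.107.156.96/27 (95.107.156.96 - 95.107.156.127) does not contain 95.107.156.78
  94.107.156.64/26 (94.107.156.64 - 94.107.156.127) does not contain 95.107.156.78
  95.107.148.64/26 (95.107.148.64 - 95.107.148.127) does not contain 95.107.156.78
  95.111.128.0/19 (95.111.128.0 - 95.111.159.255) does not contain 95.107.156.78
Longest matching prefix is /17 -> interface ge-0/0/15.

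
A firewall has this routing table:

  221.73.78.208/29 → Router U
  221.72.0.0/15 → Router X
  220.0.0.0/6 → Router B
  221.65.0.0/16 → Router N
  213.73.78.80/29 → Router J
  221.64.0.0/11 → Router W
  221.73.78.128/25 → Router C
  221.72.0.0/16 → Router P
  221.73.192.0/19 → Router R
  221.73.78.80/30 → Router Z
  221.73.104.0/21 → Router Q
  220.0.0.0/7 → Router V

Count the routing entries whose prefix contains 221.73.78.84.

Prefixes containing 221.73.78.84:
  220.0.0.0/6 (220.0.0.0 - 223.255.255.255)
  220.0.0.0/7 (220.0.0.0 - 221.255.255.255)
  221.64.0.0/11 (221.64.0.0 - 221.95.255.255)
  221.72.0.0/15 (221.72.0.0 - 221.73.255.255)
Total matching entries: 4.

4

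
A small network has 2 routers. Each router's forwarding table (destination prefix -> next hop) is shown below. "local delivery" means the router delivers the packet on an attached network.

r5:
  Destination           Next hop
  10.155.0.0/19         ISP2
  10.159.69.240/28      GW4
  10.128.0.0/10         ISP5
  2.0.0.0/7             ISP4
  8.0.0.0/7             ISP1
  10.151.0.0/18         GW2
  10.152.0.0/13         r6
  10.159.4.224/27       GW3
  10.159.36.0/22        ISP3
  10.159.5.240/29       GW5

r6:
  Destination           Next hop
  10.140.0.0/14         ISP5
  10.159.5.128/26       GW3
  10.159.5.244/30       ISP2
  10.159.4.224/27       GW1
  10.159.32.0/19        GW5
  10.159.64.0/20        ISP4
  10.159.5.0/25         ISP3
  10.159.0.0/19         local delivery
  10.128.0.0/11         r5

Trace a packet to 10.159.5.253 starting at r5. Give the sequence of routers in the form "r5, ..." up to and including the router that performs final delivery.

r5, r6

At r5: longest match for 10.159.5.253 is 10.152.0.0/13 -> r6
At r6: longest match for 10.159.5.253 is 10.159.0.0/19 -> local delivery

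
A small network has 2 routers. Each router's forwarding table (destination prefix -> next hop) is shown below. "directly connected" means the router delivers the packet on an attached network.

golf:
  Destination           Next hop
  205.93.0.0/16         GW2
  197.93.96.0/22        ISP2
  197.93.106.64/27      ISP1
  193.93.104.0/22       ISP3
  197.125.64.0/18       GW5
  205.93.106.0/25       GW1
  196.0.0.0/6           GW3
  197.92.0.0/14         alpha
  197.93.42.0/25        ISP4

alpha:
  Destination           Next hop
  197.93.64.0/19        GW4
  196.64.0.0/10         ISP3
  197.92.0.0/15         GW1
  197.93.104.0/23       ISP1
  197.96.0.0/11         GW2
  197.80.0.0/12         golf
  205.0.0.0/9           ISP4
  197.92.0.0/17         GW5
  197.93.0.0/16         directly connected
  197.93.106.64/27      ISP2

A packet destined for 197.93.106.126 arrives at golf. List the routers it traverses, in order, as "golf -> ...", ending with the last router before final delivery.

golf -> alpha

At golf: longest match for 197.93.106.126 is 197.92.0.0/14 -> alpha
At alpha: longest match for 197.93.106.126 is 197.93.0.0/16 -> directly connected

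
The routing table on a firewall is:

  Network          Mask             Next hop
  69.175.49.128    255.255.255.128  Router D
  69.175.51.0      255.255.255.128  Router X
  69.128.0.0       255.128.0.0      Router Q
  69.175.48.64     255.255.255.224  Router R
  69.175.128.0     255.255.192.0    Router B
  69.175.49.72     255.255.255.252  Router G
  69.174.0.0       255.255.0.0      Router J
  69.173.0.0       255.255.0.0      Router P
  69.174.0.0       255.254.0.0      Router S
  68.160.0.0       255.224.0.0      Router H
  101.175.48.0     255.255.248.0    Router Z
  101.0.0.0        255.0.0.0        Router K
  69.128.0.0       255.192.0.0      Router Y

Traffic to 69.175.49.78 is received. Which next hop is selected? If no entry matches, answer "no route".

Router S

Routes whose prefix contains 69.175.49.78:
  69.128.0.0/9 (69.128.0.0 - 69.255.255.255) -> Router Q
  69.128.0.0/10 (69.128.0.0 - 69.191.255.255) -> Router Y
  69.174.0.0/15 (69.174.0.0 - 69.175.255.255) -> Router S
More-specific entries that do NOT match:
  69.175.49.72/30 (69.175.49.72 - 69.175.49.75) does not contain 69.175.49.78
  69.175.48.64/27 (69.175.48.64 - 69.175.48.95) does not contain 69.175.49.78
  69.175.49.128/25 (69.175.49.128 - 69.175.49.255) does not contain 69.175.49.78
  69.175.51.0/25 (69.175.51.0 - 69.175.51.127) does not contain 69.175.49.78
  101.175.48.0/21 (101.175.48.0 - 101.175.55.255) does not contain 69.175.49.78
  69.175.128.0/18 (69.175.128.0 - 69.175.191.255) does not contain 69.175.49.78
  69.174.0.0/16 (69.174.0.0 - 69.174.255.255) does not contain 69.175.49.78
  69.173.0.0/16 (69.173.0.0 - 69.173.255.255) does not contain 69.175.49.78
Longest matching prefix is /15 -> next hop Router S.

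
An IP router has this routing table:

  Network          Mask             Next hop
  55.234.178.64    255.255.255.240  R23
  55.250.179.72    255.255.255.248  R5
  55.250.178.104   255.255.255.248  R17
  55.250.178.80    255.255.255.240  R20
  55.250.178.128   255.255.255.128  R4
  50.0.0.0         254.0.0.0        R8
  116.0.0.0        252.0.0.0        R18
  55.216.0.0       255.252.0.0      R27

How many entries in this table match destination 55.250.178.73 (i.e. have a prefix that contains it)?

No listed prefix contains 55.250.178.73.
Total matching entries: 0.

0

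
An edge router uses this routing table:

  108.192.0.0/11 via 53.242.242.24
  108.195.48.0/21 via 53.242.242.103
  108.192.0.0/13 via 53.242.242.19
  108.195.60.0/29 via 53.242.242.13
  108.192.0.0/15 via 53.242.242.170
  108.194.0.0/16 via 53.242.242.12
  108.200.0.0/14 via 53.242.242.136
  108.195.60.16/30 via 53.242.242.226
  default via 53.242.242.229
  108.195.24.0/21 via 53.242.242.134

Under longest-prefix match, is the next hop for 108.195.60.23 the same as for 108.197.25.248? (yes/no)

yes

108.195.60.23: longest match 108.192.0.0/13 -> 53.242.242.19
108.197.25.248: longest match 108.192.0.0/13 -> 53.242.242.19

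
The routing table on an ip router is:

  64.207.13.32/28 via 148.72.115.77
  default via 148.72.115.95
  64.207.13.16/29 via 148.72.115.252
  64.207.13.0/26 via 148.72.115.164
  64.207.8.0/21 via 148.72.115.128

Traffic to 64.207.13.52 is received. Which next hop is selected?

Routes whose prefix contains 64.207.13.52:
  0.0.0.0/0 (default, matches everything) -> 148.72.115.95
  64.207.8.0/21 (64.207.8.0 - 64.207.15.255) -> 148.72.115.128
  64.207.13.0/26 (64.207.13.0 - 64.207.13.63) -> 148.72.115.164
More-specific entries that do NOT match:
  64.207.13.16/29 (64.207.13.16 - 64.207.13.23) does not contain 64.207.13.52
  64.207.13.32/28 (64.207.13.32 - 64.207.13.47) does not contain 64.207.13.52
Longest matching prefix is /26 -> next hop 148.72.115.164.

148.72.115.164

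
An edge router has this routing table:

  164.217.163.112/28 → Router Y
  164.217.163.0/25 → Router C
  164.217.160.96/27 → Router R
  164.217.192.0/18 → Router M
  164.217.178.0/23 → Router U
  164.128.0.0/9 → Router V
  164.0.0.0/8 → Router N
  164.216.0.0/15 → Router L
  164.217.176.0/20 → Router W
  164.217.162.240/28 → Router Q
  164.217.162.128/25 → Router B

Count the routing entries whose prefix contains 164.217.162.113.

Prefixes containing 164.217.162.113:
  164.0.0.0/8 (164.0.0.0 - 164.255.255.255)
  164.128.0.0/9 (164.128.0.0 - 164.255.255.255)
  164.216.0.0/15 (164.216.0.0 - 164.217.255.255)
Total matching entries: 3.

3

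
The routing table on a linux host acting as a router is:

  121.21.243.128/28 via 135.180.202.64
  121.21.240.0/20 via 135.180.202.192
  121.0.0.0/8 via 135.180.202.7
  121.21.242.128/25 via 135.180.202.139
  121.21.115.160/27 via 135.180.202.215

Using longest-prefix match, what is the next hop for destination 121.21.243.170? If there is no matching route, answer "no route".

Routes whose prefix contains 121.21.243.170:
  121.0.0.0/8 (121.0.0.0 - 121.255.255.255) -> 135.180.202.7
  121.21.240.0/20 (121.21.240.0 - 121.21.255.255) -> 135.180.202.192
More-specific entries that do NOT match:
  121.21.243.128/28 (121.21.243.128 - 121.21.243.143) does not contain 121.21.243.170
  121.21.115.160/27 (121.21.115.160 - 121.21.115.191) does not contain 121.21.243.170
  121.21.242.128/25 (121.21.242.128 - 121.21.242.255) does not contain 121.21.243.170
Longest matching prefix is /20 -> next hop 135.180.202.192.

135.180.202.192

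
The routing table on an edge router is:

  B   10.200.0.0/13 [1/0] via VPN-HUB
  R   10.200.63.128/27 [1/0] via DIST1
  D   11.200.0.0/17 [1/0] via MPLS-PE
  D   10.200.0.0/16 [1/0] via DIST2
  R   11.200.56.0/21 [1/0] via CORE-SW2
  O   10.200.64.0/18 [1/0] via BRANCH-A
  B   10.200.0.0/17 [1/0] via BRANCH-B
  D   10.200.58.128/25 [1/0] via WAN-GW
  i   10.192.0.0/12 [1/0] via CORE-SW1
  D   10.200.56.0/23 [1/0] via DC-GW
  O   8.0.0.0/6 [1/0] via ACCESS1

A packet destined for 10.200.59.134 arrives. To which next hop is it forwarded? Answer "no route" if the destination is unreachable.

Routes whose prefix contains 10.200.59.134:
  8.0.0.0/6 (8.0.0.0 - 11.255.255.255) -> ACCESS1
  10.192.0.0/12 (10.192.0.0 - 10.207.255.255) -> CORE-SW1
  10.200.0.0/13 (10.200.0.0 - 10.207.255.255) -> VPN-HUB
  10.200.0.0/16 (10.200.0.0 - 10.200.255.255) -> DIST2
  10.200.0.0/17 (10.200.0.0 - 10.200.127.255) -> BRANCH-B
More-specific entries that do NOT match:
  10.200.63.128/27 (10.200.63.128 - 10.200.63.159) does not contain 10.200.59.134
  10.200.58.128/25 (10.200.58.128 - 10.200.58.255) does not contain 10.200.59.134
  10.200.56.0/23 (10.200.56.0 - 10.200.57.255) does not contain 10.200.59.134
  11.200.56.0/21 (11.200.56.0 - 11.200.63.255) does not contain 10.200.59.134
  10.200.64.0/18 (10.200.64.0 - 10.200.127.255) does not contain 10.200.59.134
Longest matching prefix is /17 -> next hop BRANCH-B.

BRANCH-B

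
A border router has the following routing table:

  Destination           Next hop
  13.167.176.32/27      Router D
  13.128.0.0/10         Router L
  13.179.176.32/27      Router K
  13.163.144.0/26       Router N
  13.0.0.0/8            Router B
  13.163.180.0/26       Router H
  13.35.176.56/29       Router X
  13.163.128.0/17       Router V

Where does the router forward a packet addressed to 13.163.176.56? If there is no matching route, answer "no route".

Routes whose prefix contains 13.163.176.56:
  13.0.0.0/8 (13.0.0.0 - 13.255.255.255) -> Router B
  13.128.0.0/10 (13.128.0.0 - 13.191.255.255) -> Router L
  13.163.128.0/17 (13.163.128.0 - 13.163.255.255) -> Router V
More-specific entries that do NOT match:
  13.35.176.56/29 (13.35.176.56 - 13.35.176.63) does not contain 13.163.176.56
  13.167.176.32/27 (13.167.176.32 - 13.167.176.63) does not contain 13.163.176.56
  13.179.176.32/27 (13.179.176.32 - 13.179.176.63) does not contain 13.163.176.56
  13.163.144.0/26 (13.163.144.0 - 13.163.144.63) does not contain 13.163.176.56
  13.163.180.0/26 (13.163.180.0 - 13.163.180.63) does not contain 13.163.176.56
Longest matching prefix is /17 -> next hop Router V.

Router V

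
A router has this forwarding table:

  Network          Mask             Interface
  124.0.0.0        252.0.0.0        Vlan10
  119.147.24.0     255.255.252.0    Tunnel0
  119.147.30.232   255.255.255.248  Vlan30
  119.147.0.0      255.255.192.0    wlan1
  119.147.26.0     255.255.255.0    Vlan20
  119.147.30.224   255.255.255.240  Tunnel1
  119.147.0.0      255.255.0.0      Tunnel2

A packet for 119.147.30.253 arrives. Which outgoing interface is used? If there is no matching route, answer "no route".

Routes whose prefix contains 119.147.30.253:
  119.147.0.0/16 (119.147.0.0 - 119.147.255.255) -> Tunnel2
  119.147.0.0/18 (119.147.0.0 - 119.147.63.255) -> wlan1
More-specific entries that do NOT match:
  119.147.30.232/29 (119.147.30.232 - 119.147.30.239) does not contain 119.147.30.253
  119.147.30.224/28 (119.147.30.224 - 119.147.30.239) does not contain 119.147.30.253
  119.147.26.0/24 (119.147.26.0 - 119.147.26.255) does not contain 119.147.30.253
  119.147.24.0/22 (119.147.24.0 - 119.147.27.255) does not contain 119.147.30.253
Longest matching prefix is /18 -> interface wlan1.

wlan1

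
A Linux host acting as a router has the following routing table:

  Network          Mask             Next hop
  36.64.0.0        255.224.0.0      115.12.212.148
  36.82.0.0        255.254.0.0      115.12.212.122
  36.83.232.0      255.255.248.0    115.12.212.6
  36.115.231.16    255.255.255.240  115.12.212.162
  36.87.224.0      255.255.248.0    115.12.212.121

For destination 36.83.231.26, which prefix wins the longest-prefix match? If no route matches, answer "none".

36.82.0.0/15

Entries matching 36.83.231.26:
  36.64.0.0/11 (36.64.0.0 - 36.95.255.255)
  36.82.0.0/15 (36.82.0.0 - 36.83.255.255)
Most specific is 36.82.0.0/15.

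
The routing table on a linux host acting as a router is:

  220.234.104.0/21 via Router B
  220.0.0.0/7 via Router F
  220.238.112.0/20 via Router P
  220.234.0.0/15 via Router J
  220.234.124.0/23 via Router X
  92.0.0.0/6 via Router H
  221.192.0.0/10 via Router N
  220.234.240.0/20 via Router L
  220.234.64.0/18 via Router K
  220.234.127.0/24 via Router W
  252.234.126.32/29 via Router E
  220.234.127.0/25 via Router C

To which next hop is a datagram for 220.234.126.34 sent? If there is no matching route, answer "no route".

Router K

Routes whose prefix contains 220.234.126.34:
  220.0.0.0/7 (220.0.0.0 - 221.255.255.255) -> Router F
  220.234.0.0/15 (220.234.0.0 - 220.235.255.255) -> Router J
  220.234.64.0/18 (220.234.64.0 - 220.234.127.255) -> Router K
More-specific entries that do NOT match:
  252.234.126.32/29 (252.234.126.32 - 252.234.126.39) does not contain 220.234.126.34
  220.234.127.0/25 (220.234.127.0 - 220.234.127.127) does not contain 220.234.126.34
  220.234.127.0/24 (220.234.127.0 - 220.234.127.255) does not contain 220.234.126.34
  220.234.124.0/23 (220.234.124.0 - 220.234.125.255) does not contain 220.234.126.34
  220.234.104.0/21 (220.234.104.0 - 220.234.111.255) does not contain 220.234.126.34
  220.238.112.0/20 (220.238.112.0 - 220.238.127.255) does not contain 220.234.126.34
  220.234.240.0/20 (220.234.240.0 - 220.234.255.255) does not contain 220.234.126.34
Longest matching prefix is /18 -> next hop Router K.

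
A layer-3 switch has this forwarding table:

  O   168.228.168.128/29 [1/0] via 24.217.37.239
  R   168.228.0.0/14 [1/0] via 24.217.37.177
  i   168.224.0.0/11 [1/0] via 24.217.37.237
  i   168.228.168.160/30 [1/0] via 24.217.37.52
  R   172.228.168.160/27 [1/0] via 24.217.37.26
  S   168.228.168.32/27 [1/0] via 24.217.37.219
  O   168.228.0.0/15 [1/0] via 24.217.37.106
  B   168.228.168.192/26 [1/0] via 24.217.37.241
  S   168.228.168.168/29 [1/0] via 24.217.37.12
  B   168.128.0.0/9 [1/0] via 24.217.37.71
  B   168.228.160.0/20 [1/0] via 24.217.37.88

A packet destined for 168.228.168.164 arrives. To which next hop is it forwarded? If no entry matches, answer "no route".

Routes whose prefix contains 168.228.168.164:
  168.128.0.0/9 (168.128.0.0 - 168.255.255.255) -> 24.217.37.71
  168.224.0.0/11 (168.224.0.0 - 168.255.255.255) -> 24.217.37.237
  168.228.0.0/14 (168.228.0.0 - 168.231.255.255) -> 24.217.37.177
  168.228.0.0/15 (168.228.0.0 - 168.229.255.255) -> 24.217.37.106
  168.228.160.0/20 (168.228.160.0 - 168.228.175.255) -> 24.217.37.88
More-specific entries that do NOT match:
  168.228.168.160/30 (168.228.168.160 - 168.228.168.163) does not contain 168.228.168.164
  168.228.168.128/29 (168.228.168.128 - 168.228.168.135) does not contain 168.228.168.164
  168.228.168.168/29 (168.228.168.168 - 168.228.168.175) does not contain 168.228.168.164
  172.228.168.160/27 (172.228.168.160 - 172.228.168.191) does not contain 168.228.168.164
  168.228.168.32/27 (168.228.168.32 - 168.228.168.63) does not contain 168.228.168.164
  168.228.168.192/26 (168.228.168.192 - 168.228.168.255) does not contain 168.228.168.164
Longest matching prefix is /20 -> next hop 24.217.37.88.

24.217.37.88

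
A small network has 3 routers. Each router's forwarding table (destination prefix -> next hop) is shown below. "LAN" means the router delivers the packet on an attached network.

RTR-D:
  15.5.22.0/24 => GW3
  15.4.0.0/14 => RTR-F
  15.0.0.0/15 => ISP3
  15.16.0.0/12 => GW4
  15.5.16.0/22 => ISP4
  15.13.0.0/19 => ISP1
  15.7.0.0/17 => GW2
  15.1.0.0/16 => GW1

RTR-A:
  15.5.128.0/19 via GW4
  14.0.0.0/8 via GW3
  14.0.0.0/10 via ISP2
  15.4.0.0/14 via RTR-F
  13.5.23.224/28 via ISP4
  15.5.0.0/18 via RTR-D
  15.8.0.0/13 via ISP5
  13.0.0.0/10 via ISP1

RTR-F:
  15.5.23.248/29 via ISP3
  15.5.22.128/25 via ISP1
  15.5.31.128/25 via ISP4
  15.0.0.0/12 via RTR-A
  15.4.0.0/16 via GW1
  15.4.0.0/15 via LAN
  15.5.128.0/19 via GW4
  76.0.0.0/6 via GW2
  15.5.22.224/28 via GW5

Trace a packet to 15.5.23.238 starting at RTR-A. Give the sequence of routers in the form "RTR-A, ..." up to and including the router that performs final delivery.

RTR-A, RTR-D, RTR-F

At RTR-A: longest match for 15.5.23.238 is 15.5.0.0/18 -> RTR-D
At RTR-D: longest match for 15.5.23.238 is 15.4.0.0/14 -> RTR-F
At RTR-F: longest match for 15.5.23.238 is 15.4.0.0/15 -> LAN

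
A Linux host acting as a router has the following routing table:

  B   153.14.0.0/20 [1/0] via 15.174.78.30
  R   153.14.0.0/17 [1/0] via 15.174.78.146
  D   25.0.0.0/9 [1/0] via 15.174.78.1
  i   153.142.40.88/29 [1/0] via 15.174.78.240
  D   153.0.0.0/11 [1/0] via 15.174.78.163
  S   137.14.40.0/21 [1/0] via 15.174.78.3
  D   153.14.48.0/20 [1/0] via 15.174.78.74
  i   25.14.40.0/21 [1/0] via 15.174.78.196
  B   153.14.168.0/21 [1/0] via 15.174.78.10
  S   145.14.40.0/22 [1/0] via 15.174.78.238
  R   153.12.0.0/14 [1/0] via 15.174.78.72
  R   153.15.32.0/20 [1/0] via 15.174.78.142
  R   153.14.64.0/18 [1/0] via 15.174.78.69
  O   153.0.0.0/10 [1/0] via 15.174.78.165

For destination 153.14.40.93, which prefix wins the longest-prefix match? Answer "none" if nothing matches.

Entries matching 153.14.40.93:
  153.0.0.0/10 (153.0.0.0 - 153.63.255.255)
  153.0.0.0/11 (153.0.0.0 - 153.31.255.255)
  153.12.0.0/14 (153.12.0.0 - 153.15.255.255)
  153.14.0.0/17 (153.14.0.0 - 153.14.127.255)
Most specific is 153.14.0.0/17.

153.14.0.0/17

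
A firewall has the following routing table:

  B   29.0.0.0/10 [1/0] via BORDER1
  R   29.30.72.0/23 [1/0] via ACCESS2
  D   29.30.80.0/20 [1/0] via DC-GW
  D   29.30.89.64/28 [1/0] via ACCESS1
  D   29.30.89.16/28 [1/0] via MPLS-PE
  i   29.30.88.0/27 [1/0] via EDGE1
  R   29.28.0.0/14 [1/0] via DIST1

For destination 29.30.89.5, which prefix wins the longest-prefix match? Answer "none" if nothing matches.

29.30.80.0/20

Entries matching 29.30.89.5:
  29.0.0.0/10 (29.0.0.0 - 29.63.255.255)
  29.28.0.0/14 (29.28.0.0 - 29.31.255.255)
  29.30.80.0/20 (29.30.80.0 - 29.30.95.255)
Most specific is 29.30.80.0/20.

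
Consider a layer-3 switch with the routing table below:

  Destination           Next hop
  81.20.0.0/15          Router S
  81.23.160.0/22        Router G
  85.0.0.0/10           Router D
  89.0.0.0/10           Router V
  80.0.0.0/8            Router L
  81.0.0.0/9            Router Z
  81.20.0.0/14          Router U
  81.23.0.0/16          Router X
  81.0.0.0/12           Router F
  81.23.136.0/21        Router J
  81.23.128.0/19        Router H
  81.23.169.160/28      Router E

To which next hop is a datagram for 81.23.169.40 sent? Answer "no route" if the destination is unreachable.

Routes whose prefix contains 81.23.169.40:
  81.0.0.0/9 (81.0.0.0 - 81.127.255.255) -> Router Z
  81.20.0.0/14 (81.20.0.0 - 81.23.255.255) -> Router U
  81.23.0.0/16 (81.23.0.0 - 81.23.255.255) -> Router X
More-specific entries that do NOT match:
  81.23.169.160/28 (81.23.169.160 - 81.23.169.175) does not contain 81.23.169.40
  81.23.160.0/22 (81.23.160.0 - 81.23.163.255) does not contain 81.23.169.40
  81.23.136.0/21 (81.23.136.0 - 81.23.143.255) does not contain 81.23.169.40
  81.23.128.0/19 (81.23.128.0 - 81.23.159.255) does not contain 81.23.169.40
Longest matching prefix is /16 -> next hop Router X.

Router X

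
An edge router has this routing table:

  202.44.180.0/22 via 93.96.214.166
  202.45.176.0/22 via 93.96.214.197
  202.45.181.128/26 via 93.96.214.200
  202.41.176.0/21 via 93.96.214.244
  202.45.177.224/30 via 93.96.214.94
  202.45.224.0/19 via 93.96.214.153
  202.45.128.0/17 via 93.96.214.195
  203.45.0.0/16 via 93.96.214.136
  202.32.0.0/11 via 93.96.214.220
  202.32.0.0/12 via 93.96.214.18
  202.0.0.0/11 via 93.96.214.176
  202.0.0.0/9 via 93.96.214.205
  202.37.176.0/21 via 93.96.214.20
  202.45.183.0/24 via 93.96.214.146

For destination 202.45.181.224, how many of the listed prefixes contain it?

Prefixes containing 202.45.181.224:
  202.0.0.0/9 (202.0.0.0 - 202.127.255.255)
  202.32.0.0/11 (202.32.0.0 - 202.63.255.255)
  202.32.0.0/12 (202.32.0.0 - 202.47.255.255)
  202.45.128.0/17 (202.45.128.0 - 202.45.255.255)
Total matching entries: 4.

4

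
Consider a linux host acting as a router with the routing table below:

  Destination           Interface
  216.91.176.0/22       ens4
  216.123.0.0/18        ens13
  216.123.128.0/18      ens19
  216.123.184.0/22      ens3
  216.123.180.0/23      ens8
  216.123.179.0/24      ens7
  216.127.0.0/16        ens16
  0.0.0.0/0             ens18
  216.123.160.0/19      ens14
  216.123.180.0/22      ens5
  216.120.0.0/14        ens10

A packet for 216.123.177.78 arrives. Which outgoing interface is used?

Routes whose prefix contains 216.123.177.78:
  0.0.0.0/0 (default, matches everything) -> ens18
  216.120.0.0/14 (216.120.0.0 - 216.123.255.255) -> ens10
  216.123.128.0/18 (216.123.128.0 - 216.123.191.255) -> ens19
  216.123.160.0/19 (216.123.160.0 - 216.123.191.255) -> ens14
More-specific entries that do NOT match:
  216.123.179.0/24 (216.123.179.0 - 216.123.179.255) does not contain 216.123.177.78
  216.123.180.0/23 (216.123.180.0 - 216.123.181.255) does not contain 216.123.177.78
  216.91.176.0/22 (216.91.176.0 - 216.91.179.255) does not contain 216.123.177.78
  216.123.184.0/22 (216.123.184.0 - 216.123.187.255) does not contain 216.123.177.78
  216.123.180.0/22 (216.123.180.0 - 216.123.183.255) does not contain 216.123.177.78
Longest matching prefix is /19 -> interface ens14.

ens14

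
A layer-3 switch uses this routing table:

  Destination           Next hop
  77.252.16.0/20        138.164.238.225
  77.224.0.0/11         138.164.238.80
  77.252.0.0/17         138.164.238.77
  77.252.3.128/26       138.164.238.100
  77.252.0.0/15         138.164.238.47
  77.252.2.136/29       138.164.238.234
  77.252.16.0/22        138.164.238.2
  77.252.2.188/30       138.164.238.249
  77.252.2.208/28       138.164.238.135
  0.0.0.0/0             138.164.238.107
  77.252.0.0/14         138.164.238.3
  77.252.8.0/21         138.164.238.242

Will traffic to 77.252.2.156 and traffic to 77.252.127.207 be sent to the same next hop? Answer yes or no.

77.252.2.156: longest match 77.252.0.0/17 -> 138.164.238.77
77.252.127.207: longest match 77.252.0.0/17 -> 138.164.238.77

yes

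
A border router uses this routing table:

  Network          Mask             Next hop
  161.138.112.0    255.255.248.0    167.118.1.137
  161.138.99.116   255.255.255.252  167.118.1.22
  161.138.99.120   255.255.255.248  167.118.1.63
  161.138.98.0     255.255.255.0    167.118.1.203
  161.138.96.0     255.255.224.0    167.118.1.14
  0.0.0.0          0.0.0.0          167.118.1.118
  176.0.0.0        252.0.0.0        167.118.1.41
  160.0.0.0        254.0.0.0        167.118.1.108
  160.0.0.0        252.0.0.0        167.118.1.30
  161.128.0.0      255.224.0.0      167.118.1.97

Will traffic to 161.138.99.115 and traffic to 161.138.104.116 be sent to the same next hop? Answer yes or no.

161.138.99.115: longest match 161.138.96.0/19 -> 167.118.1.14
161.138.104.116: longest match 161.138.96.0/19 -> 167.118.1.14

yes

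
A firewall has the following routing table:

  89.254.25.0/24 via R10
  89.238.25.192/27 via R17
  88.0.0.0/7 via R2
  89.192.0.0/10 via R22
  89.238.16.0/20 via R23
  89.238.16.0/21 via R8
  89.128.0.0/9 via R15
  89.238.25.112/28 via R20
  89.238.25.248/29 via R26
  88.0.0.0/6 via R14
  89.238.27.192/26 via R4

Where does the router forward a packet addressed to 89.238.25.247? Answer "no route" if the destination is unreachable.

R23

Routes whose prefix contains 89.238.25.247:
  88.0.0.0/6 (88.0.0.0 - 91.255.255.255) -> R14
  88.0.0.0/7 (88.0.0.0 - 89.255.255.255) -> R2
  89.128.0.0/9 (89.128.0.0 - 89.255.255.255) -> R15
  89.192.0.0/10 (89.192.0.0 - 89.255.255.255) -> R22
  89.238.16.0/20 (89.238.16.0 - 89.238.31.255) -> R23
More-specific entries that do NOT match:
  89.238.25.248/29 (89.238.25.248 - 89.238.25.255) does not contain 89.238.25.247
  89.238.25.112/28 (89.238.25.112 - 89.238.25.127) does not contain 89.238.25.247
  89.238.25.192/27 (89.238.25.192 - 89.238.25.223) does not contain 89.238.25.247
  89.238.27.192/26 (89.238.27.192 - 89.238.27.255) does not contain 89.238.25.247
  89.254.25.0/24 (89.254.25.0 - 89.254.25.255) does not contain 89.238.25.247
  89.238.16.0/21 (89.238.16.0 - 89.238.23.255) does not contain 89.238.25.247
Longest matching prefix is /20 -> next hop R23.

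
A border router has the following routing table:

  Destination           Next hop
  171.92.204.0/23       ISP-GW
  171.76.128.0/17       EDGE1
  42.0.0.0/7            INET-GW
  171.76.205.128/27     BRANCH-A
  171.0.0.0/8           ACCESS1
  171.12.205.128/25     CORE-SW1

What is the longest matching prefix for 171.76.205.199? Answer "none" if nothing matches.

171.76.128.0/17

Entries matching 171.76.205.199:
  171.0.0.0/8 (171.0.0.0 - 171.255.255.255)
  171.76.128.0/17 (171.76.128.0 - 171.76.255.255)
Most specific is 171.76.128.0/17.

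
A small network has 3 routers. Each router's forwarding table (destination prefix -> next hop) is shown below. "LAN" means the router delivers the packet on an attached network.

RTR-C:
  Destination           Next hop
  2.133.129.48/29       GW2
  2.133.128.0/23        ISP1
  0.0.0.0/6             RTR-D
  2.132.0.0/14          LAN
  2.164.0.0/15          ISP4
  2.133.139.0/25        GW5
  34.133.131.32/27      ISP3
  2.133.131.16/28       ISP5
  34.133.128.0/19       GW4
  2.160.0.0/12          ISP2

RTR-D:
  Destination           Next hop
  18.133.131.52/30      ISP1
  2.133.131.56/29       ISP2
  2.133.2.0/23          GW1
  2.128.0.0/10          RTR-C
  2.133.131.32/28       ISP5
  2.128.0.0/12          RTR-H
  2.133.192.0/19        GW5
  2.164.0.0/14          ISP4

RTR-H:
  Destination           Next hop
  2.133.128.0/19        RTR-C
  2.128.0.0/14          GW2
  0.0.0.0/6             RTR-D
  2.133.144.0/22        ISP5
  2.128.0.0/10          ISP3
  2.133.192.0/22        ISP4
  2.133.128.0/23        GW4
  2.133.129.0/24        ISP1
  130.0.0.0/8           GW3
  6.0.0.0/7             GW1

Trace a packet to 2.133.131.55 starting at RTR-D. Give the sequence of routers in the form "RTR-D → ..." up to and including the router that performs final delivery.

At RTR-D: longest match for 2.133.131.55 is 2.128.0.0/12 -> RTR-H
At RTR-H: longest match for 2.133.131.55 is 2.133.128.0/19 -> RTR-C
At RTR-C: longest match for 2.133.131.55 is 2.132.0.0/14 -> LAN

RTR-D → RTR-H → RTR-C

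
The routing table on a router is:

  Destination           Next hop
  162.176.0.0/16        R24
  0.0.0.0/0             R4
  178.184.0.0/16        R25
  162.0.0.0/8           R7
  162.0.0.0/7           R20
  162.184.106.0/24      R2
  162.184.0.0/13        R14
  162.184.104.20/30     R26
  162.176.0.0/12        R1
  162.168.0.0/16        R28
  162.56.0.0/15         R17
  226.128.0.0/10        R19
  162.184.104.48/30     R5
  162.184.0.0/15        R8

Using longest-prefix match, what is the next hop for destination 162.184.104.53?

R8

Routes whose prefix contains 162.184.104.53:
  0.0.0.0/0 (default, matches everything) -> R4
  162.0.0.0/7 (162.0.0.0 - 163.255.255.255) -> R20
  162.0.0.0/8 (162.0.0.0 - 162.255.255.255) -> R7
  162.176.0.0/12 (162.176.0.0 - 162.191.255.255) -> R1
  162.184.0.0/13 (162.184.0.0 - 162.191.255.255) -> R14
  162.184.0.0/15 (162.184.0.0 - 162.185.255.255) -> R8
More-specific entries that do NOT match:
  162.184.104.20/30 (162.184.104.20 - 162.184.104.23) does not contain 162.184.104.53
  162.184.104.48/30 (162.184.104.48 - 162.184.104.51) does not contain 162.184.104.53
  162.184.106.0/24 (162.184.106.0 - 162.184.106.255) does not contain 162.184.104.53
  162.176.0.0/16 (162.176.0.0 - 162.176.255.255) does not contain 162.184.104.53
  178.184.0.0/16 (178.184.0.0 - 178.184.255.255) does not contain 162.184.104.53
  162.168.0.0/16 (162.168.0.0 - 162.168.255.255) does not contain 162.184.104.53
Longest matching prefix is /15 -> next hop R8.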